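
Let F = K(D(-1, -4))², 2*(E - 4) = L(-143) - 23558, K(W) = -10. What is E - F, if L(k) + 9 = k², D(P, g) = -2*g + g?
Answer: -1655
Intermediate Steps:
D(P, g) = -g
L(k) = -9 + k²
E = -1555 (E = 4 + ((-9 + (-143)²) - 23558)/2 = 4 + ((-9 + 20449) - 23558)/2 = 4 + (20440 - 23558)/2 = 4 + (½)*(-3118) = 4 - 1559 = -1555)
F = 100 (F = (-10)² = 100)
E - F = -1555 - 1*100 = -1555 - 100 = -1655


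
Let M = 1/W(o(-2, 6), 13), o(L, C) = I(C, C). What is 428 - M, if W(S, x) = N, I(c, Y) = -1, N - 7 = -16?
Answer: 3853/9 ≈ 428.11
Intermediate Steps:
N = -9 (N = 7 - 16 = -9)
o(L, C) = -1
W(S, x) = -9
M = -⅑ (M = 1/(-9) = -⅑ ≈ -0.11111)
428 - M = 428 - 1*(-⅑) = 428 + ⅑ = 3853/9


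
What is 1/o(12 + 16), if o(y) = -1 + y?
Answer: 1/27 ≈ 0.037037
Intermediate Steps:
1/o(12 + 16) = 1/(-1 + (12 + 16)) = 1/(-1 + 28) = 1/27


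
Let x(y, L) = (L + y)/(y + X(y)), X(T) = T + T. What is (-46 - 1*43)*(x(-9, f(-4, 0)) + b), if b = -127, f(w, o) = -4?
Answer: 304024/27 ≈ 11260.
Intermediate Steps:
X(T) = 2*T
x(y, L) = (L + y)/(3*y) (x(y, L) = (L + y)/(y + 2*y) = (L + y)/((3*y)) = (L + y)*(1/(3*y)) = (L + y)/(3*y))
(-46 - 1*43)*(x(-9, f(-4, 0)) + b) = (-46 - 1*43)*((⅓)*(-4 - 9)/(-9) - 127) = (-46 - 43)*((⅓)*(-⅑)*(-13) - 127) = -89*(13/27 - 127) = -89*(-3416/27) = 304024/27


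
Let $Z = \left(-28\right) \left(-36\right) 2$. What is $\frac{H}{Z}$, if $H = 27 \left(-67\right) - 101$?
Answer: $- \frac{955}{1008} \approx -0.94742$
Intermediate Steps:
$Z = 2016$ ($Z = 1008 \cdot 2 = 2016$)
$H = -1910$ ($H = -1809 - 101 = -1910$)
$\frac{H}{Z} = - \frac{1910}{2016} = \left(-1910\right) \frac{1}{2016} = - \frac{955}{1008}$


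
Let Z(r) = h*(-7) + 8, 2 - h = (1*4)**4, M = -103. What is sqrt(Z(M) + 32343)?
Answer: sqrt(34129) ≈ 184.74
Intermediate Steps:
h = -254 (h = 2 - (1*4)**4 = 2 - 1*4**4 = 2 - 1*256 = 2 - 256 = -254)
Z(r) = 1786 (Z(r) = -254*(-7) + 8 = 1778 + 8 = 1786)
sqrt(Z(M) + 32343) = sqrt(1786 + 32343) = sqrt(34129)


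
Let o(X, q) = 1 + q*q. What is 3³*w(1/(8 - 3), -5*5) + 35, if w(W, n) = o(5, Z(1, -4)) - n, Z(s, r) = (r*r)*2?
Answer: 28385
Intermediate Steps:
Z(s, r) = 2*r² (Z(s, r) = r²*2 = 2*r²)
o(X, q) = 1 + q²
w(W, n) = 1025 - n (w(W, n) = (1 + (2*(-4)²)²) - n = (1 + (2*16)²) - n = (1 + 32²) - n = (1 + 1024) - n = 1025 - n)
3³*w(1/(8 - 3), -5*5) + 35 = 3³*(1025 - (-5)*5) + 35 = 27*(1025 - 1*(-25)) + 35 = 27*(1025 + 25) + 35 = 27*1050 + 35 = 28350 + 35 = 28385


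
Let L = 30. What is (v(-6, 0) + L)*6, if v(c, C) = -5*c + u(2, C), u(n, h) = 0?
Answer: 360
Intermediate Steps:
v(c, C) = -5*c (v(c, C) = -5*c + 0 = -5*c)
(v(-6, 0) + L)*6 = (-5*(-6) + 30)*6 = (30 + 30)*6 = 60*6 = 360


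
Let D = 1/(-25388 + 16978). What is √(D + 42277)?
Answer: √3555495690/290 ≈ 205.61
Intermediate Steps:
D = -1/8410 (D = 1/(-8410) = -1/8410 ≈ -0.00011891)
√(D + 42277) = √(-1/8410 + 42277) = √(355549569/8410) = √3555495690/290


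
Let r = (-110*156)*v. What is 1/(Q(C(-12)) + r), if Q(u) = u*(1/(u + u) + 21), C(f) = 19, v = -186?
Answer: 2/6384319 ≈ 3.1327e-7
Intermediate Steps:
r = 3191760 (r = -110*156*(-186) = -17160*(-186) = 3191760)
Q(u) = u*(21 + 1/(2*u)) (Q(u) = u*(1/(2*u) + 21) = u*(21 + 1/(2*u)))
1/(Q(C(-12)) + r) = 1/((½ + 21*19) + 3191760) = 1/((½ + 399) + 3191760) = 1/(799/2 + 3191760) = 1/(6384319/2) = 2/6384319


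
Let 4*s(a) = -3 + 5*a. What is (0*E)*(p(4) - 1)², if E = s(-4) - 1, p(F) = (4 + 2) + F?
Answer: 0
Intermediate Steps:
s(a) = -¾ + 5*a/4 (s(a) = (-3 + 5*a)/4 = -¾ + 5*a/4)
p(F) = 6 + F
E = -27/4 (E = (-¾ + (5/4)*(-4)) - 1 = (-¾ - 5) - 1 = -23/4 - 1 = -27/4 ≈ -6.7500)
(0*E)*(p(4) - 1)² = (0*(-27/4))*((6 + 4) - 1)² = 0*(10 - 1)² = 0*9² = 0*81 = 0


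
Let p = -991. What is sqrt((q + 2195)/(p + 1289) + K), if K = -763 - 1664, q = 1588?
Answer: I*sqrt(214399974)/298 ≈ 49.136*I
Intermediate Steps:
K = -2427
sqrt((q + 2195)/(p + 1289) + K) = sqrt((1588 + 2195)/(-991 + 1289) - 2427) = sqrt(3783/298 - 2427) = sqrt(-719463/298) = I*sqrt(214399974)/298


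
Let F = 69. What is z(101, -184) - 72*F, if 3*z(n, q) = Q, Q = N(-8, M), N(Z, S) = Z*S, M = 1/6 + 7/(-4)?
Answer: -44674/9 ≈ -4963.8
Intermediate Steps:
M = -19/12 (M = 1*(⅙) + 7*(-¼) = ⅙ - 7/4 = -19/12 ≈ -1.5833)
N(Z, S) = S*Z
Q = 38/3 (Q = -19/12*(-8) = 38/3 ≈ 12.667)
z(n, q) = 38/9 (z(n, q) = (⅓)*(38/3) = 38/9)
z(101, -184) - 72*F = 38/9 - 72*69 = 38/9 - 4968 = -44674/9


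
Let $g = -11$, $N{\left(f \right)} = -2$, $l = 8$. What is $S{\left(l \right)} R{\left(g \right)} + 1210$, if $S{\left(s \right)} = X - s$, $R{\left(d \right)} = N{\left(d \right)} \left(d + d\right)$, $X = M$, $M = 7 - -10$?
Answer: $1606$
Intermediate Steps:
$M = 17$ ($M = 7 + 10 = 17$)
$X = 17$
$R{\left(d \right)} = - 4 d$ ($R{\left(d \right)} = - 2 \left(d + d\right) = - 2 \cdot 2 d = - 4 d$)
$S{\left(s \right)} = 17 - s$
$S{\left(l \right)} R{\left(g \right)} + 1210 = \left(17 - 8\right) \left(\left(-4\right) \left(-11\right)\right) + 1210 = \left(17 - 8\right) 44 + 1210 = 9 \cdot 44 + 1210 = 396 + 1210 = 1606$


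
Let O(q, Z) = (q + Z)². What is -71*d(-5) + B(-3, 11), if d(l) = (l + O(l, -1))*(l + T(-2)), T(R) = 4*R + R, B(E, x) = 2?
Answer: 33017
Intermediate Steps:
T(R) = 5*R
O(q, Z) = (Z + q)²
d(l) = (-10 + l)*(l + (-1 + l)²) (d(l) = (l + (-1 + l)²)*(l + 5*(-2)) = (l + (-1 + l)²)*(l - 10) = (l + (-1 + l)²)*(-10 + l) = (-10 + l)*(l + (-1 + l)²))
-71*d(-5) + B(-3, 11) = -71*(-10 + (-5)³ - 11*(-5)² + 11*(-5)) + 2 = -71*(-10 - 125 - 11*25 - 55) + 2 = -71*(-10 - 125 - 275 - 55) + 2 = -71*(-465) + 2 = 33015 + 2 = 33017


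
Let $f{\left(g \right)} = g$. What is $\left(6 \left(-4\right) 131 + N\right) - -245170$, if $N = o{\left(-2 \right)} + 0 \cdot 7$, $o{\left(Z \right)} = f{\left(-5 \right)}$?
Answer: $242021$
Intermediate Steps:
$o{\left(Z \right)} = -5$
$N = -5$ ($N = -5 + 0 \cdot 7 = -5 + 0 = -5$)
$\left(6 \left(-4\right) 131 + N\right) - -245170 = \left(6 \left(-4\right) 131 - 5\right) - -245170 = \left(\left(-24\right) 131 - 5\right) + 245170 = \left(-3144 - 5\right) + 245170 = -3149 + 245170 = 242021$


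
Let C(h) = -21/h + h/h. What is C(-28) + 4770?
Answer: 19087/4 ≈ 4771.8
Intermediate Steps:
C(h) = 1 - 21/h (C(h) = -21/h + 1 = 1 - 21/h)
C(-28) + 4770 = (-21 - 28)/(-28) + 4770 = -1/28*(-49) + 4770 = 7/4 + 4770 = 19087/4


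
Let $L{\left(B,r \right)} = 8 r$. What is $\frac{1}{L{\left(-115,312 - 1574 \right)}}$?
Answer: $- \frac{1}{10096} \approx -9.9049 \cdot 10^{-5}$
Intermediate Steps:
$\frac{1}{L{\left(-115,312 - 1574 \right)}} = \frac{1}{8 \left(312 - 1574\right)} = \frac{1}{8 \left(-1262\right)} = \frac{1}{-10096} = - \frac{1}{10096}$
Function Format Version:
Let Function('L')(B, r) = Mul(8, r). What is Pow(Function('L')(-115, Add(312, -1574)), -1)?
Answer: Rational(-1, 10096) ≈ -9.9049e-5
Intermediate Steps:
Pow(Function('L')(-115, Add(312, -1574)), -1) = Pow(Mul(8, Add(312, -1574)), -1) = Pow(Mul(8, -1262), -1) = Pow(-10096, -1) = Rational(-1, 10096)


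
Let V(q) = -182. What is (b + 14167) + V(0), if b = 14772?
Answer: 28757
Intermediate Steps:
(b + 14167) + V(0) = (14772 + 14167) - 182 = 28939 - 182 = 28757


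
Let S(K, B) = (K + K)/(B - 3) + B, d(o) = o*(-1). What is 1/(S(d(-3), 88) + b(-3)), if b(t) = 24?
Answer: 85/9526 ≈ 0.0089229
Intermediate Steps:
d(o) = -o
S(K, B) = B + 2*K/(-3 + B) (S(K, B) = (2*K)/(-3 + B) + B = 2*K/(-3 + B) + B = B + 2*K/(-3 + B))
1/(S(d(-3), 88) + b(-3)) = 1/((88² - 3*88 + 2*(-1*(-3)))/(-3 + 88) + 24) = 1/((7744 - 264 + 2*3)/85 + 24) = 1/((7744 - 264 + 6)/85 + 24) = 1/((1/85)*7486 + 24) = 1/(7486/85 + 24) = 1/(9526/85) = 85/9526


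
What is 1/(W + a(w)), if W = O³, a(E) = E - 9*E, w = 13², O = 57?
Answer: 1/183841 ≈ 5.4395e-6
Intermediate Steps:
w = 169
a(E) = -8*E
W = 185193 (W = 57³ = 185193)
1/(W + a(w)) = 1/(185193 - 8*169) = 1/(185193 - 1352) = 1/183841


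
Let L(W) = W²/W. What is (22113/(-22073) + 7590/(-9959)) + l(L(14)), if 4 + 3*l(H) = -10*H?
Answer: -475624251/9557609 ≈ -49.764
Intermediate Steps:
L(W) = W
l(H) = -4/3 - 10*H/3 (l(H) = -4/3 + (-10*H)/3 = -4/3 - 10*H/3)
(22113/(-22073) + 7590/(-9959)) + l(L(14)) = (22113/(-22073) + 7590/(-9959)) + (-4/3 - 10/3*14) = (22113*(-1/22073) + 7590*(-1/9959)) + (-4/3 - 140/3) = (-22113/22073 - 330/433) - 48 = -16859019/9557609 - 48 = -475624251/9557609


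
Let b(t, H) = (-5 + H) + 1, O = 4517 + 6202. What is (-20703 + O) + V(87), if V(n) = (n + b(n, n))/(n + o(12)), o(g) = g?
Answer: -988246/99 ≈ -9982.3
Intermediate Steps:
O = 10719
b(t, H) = -4 + H
V(n) = (-4 + 2*n)/(12 + n) (V(n) = (n + (-4 + n))/(n + 12) = (-4 + 2*n)/(12 + n))
(-20703 + O) + V(87) = (-20703 + 10719) + 2*(-2 + 87)/(12 + 87) = -9984 + 2*85/99 = -9984 + 2*(1/99)*85 = -9984 + 170/99 = -988246/99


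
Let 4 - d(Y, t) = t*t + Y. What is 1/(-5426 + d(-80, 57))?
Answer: -1/8591 ≈ -0.00011640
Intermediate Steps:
d(Y, t) = 4 - Y - t² (d(Y, t) = 4 - (t*t + Y) = 4 - (t² + Y) = 4 - (Y + t²) = 4 + (-Y - t²) = 4 - Y - t²)
1/(-5426 + d(-80, 57)) = 1/(-5426 + (4 - 1*(-80) - 1*57²)) = 1/(-5426 + (4 + 80 - 1*3249)) = 1/(-5426 + (4 + 80 - 3249)) = 1/(-5426 - 3165) = 1/(-8591) = -1/8591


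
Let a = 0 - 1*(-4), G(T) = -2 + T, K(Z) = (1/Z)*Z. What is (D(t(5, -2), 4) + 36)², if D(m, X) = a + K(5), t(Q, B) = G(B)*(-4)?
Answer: 1681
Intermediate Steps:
K(Z) = 1 (K(Z) = Z/Z = 1)
t(Q, B) = 8 - 4*B (t(Q, B) = (-2 + B)*(-4) = 8 - 4*B)
a = 4 (a = 0 + 4 = 4)
D(m, X) = 5 (D(m, X) = 4 + 1 = 5)
(D(t(5, -2), 4) + 36)² = (5 + 36)² = 41² = 1681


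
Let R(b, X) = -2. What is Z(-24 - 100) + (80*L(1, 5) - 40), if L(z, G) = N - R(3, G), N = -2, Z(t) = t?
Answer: -164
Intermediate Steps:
L(z, G) = 0 (L(z, G) = -2 - 1*(-2) = -2 + 2 = 0)
Z(-24 - 100) + (80*L(1, 5) - 40) = (-24 - 100) + (80*0 - 40) = -124 + (0 - 40) = -124 - 40 = -164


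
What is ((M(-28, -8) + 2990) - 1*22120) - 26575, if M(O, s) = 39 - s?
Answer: -45658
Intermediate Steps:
((M(-28, -8) + 2990) - 1*22120) - 26575 = (((39 - 1*(-8)) + 2990) - 1*22120) - 26575 = (((39 + 8) + 2990) - 22120) - 26575 = ((47 + 2990) - 22120) - 26575 = (3037 - 22120) - 26575 = -19083 - 26575 = -45658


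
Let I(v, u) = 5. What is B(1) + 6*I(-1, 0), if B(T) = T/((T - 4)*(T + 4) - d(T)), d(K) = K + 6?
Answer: 659/22 ≈ 29.955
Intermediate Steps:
d(K) = 6 + K
B(T) = T/(-6 - T + (-4 + T)*(4 + T)) (B(T) = T/((T - 4)*(T + 4) - (6 + T)) = T/((-4 + T)*(4 + T) + (-6 - T)) = T/(-6 - T + (-4 + T)*(4 + T)))
B(1) + 6*I(-1, 0) = 1/(-22 + 1**2 - 1*1) + 6*5 = 1/(-22 + 1 - 1) + 30 = 1/(-22) + 30 = 1*(-1/22) + 30 = -1/22 + 30 = 659/22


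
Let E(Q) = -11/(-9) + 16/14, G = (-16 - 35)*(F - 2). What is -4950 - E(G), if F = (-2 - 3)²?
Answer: -311999/63 ≈ -4952.4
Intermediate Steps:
F = 25 (F = (-5)² = 25)
G = -1173 (G = (-16 - 35)*(25 - 2) = -51*23 = -1173)
E(Q) = 149/63 (E(Q) = -11*(-⅑) + 16*(1/14) = 11/9 + 8/7 = 149/63)
-4950 - E(G) = -4950 - 1*149/63 = -4950 - 149/63 = -311999/63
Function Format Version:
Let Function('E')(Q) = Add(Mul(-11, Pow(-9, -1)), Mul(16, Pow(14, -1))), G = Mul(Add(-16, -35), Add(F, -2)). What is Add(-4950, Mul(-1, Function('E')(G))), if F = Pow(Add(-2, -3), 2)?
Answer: Rational(-311999, 63) ≈ -4952.4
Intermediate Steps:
F = 25 (F = Pow(-5, 2) = 25)
G = -1173 (G = Mul(Add(-16, -35), Add(25, -2)) = Mul(-51, 23) = -1173)
Function('E')(Q) = Rational(149, 63) (Function('E')(Q) = Add(Mul(-11, Rational(-1, 9)), Mul(16, Rational(1, 14))) = Add(Rational(11, 9), Rational(8, 7)) = Rational(149, 63))
Add(-4950, Mul(-1, Function('E')(G))) = Add(-4950, Mul(-1, Rational(149, 63))) = Add(-4950, Rational(-149, 63)) = Rational(-311999, 63)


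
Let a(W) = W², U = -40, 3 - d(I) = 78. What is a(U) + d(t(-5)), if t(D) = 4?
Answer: 1525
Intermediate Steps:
d(I) = -75 (d(I) = 3 - 1*78 = 3 - 78 = -75)
a(U) + d(t(-5)) = (-40)² - 75 = 1600 - 75 = 1525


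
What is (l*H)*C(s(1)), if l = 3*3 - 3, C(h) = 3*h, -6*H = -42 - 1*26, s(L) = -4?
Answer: -816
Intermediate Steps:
H = 34/3 (H = -(-42 - 1*26)/6 = -(-42 - 26)/6 = -⅙*(-68) = 34/3 ≈ 11.333)
l = 6 (l = 9 - 3 = 6)
(l*H)*C(s(1)) = (6*(34/3))*(3*(-4)) = 68*(-12) = -816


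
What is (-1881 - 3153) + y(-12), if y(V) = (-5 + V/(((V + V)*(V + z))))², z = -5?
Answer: -5790063/1156 ≈ -5008.7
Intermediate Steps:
y(V) = (-5 + 1/(2*(-5 + V)))² (y(V) = (-5 + V/(((V + V)*(V - 5))))² = (-5 + V/(((2*V)*(-5 + V))))² = (-5 + V/((2*V*(-5 + V))))² = (-5 + V*(1/(2*V*(-5 + V))))² = (-5 + 1/(2*(-5 + V)))²)
(-1881 - 3153) + y(-12) = (-1881 - 3153) + (-51 + 10*(-12))²/(4*(-5 - 12)²) = -5034 + (¼)*(-51 - 120)²/(-17)² = -5034 + (¼)*(-171)²*(1/289) = -5034 + (¼)*29241*(1/289) = -5034 + 29241/1156 = -5790063/1156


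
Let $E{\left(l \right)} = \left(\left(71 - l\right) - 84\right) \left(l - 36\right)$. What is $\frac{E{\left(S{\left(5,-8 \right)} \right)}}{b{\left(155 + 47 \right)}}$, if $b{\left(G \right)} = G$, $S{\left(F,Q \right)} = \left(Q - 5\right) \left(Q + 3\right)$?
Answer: $- \frac{1131}{101} \approx -11.198$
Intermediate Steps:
$S{\left(F,Q \right)} = \left(-5 + Q\right) \left(3 + Q\right)$
$E{\left(l \right)} = \left(-36 + l\right) \left(-13 - l\right)$ ($E{\left(l \right)} = \left(-13 - l\right) \left(-36 + l\right) = \left(-36 + l\right) \left(-13 - l\right)$)
$\frac{E{\left(S{\left(5,-8 \right)} \right)}}{b{\left(155 + 47 \right)}} = \frac{468 - \left(-15 + \left(-8\right)^{2} - -16\right)^{2} + 23 \left(-15 + \left(-8\right)^{2} - -16\right)}{155 + 47} = \frac{468 - \left(-15 + 64 + 16\right)^{2} + 23 \left(-15 + 64 + 16\right)}{202} = \left(468 - 65^{2} + 23 \cdot 65\right) \frac{1}{202} = \left(468 - 4225 + 1495\right) \frac{1}{202} = \left(-2262\right) \frac{1}{202} = - \frac{1131}{101}$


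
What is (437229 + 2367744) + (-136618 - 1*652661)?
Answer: 2015694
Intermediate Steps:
(437229 + 2367744) + (-136618 - 1*652661) = 2804973 + (-136618 - 652661) = 2804973 - 789279 = 2015694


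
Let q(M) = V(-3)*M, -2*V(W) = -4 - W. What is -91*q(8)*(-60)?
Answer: 21840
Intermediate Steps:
V(W) = 2 + W/2 (V(W) = -(-4 - W)/2 = 2 + W/2)
q(M) = M/2 (q(M) = (2 + (1/2)*(-3))*M = (2 - 3/2)*M = M/2)
-91*q(8)*(-60) = -91*8/2*(-60) = -91*4*(-60) = -364*(-60) = 21840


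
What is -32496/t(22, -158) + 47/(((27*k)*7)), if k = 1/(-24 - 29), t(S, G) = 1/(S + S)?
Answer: -270239227/189 ≈ -1.4298e+6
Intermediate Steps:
t(S, G) = 1/(2*S)
k = -1/53 (k = 1/(-53) = -1/53 ≈ -0.018868)
-32496/t(22, -158) + 47/(((27*k)*7)) = -32496/((½)/22) + 47/(((27*(-1/53))*7)) = -32496/((½)*(1/22)) + 47/((-27/53*7)) = -32496/1/44 + 47/(-189/53) = -32496*44 + 47*(-53/189) = -1429824 - 2491/189 = -270239227/189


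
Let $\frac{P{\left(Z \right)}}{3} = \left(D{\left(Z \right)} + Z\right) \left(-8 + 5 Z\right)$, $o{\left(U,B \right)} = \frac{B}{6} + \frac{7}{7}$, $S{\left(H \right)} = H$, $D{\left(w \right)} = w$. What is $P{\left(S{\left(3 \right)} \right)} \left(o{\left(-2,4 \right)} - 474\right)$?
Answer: $-59514$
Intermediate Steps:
$o{\left(U,B \right)} = 1 + \frac{B}{6}$ ($o{\left(U,B \right)} = B \frac{1}{6} + 7 \cdot \frac{1}{7} = \frac{B}{6} + 1 = 1 + \frac{B}{6}$)
$P{\left(Z \right)} = 6 Z \left(-8 + 5 Z\right)$ ($P{\left(Z \right)} = 3 \left(Z + Z\right) \left(-8 + 5 Z\right) = 3 \cdot 2 Z \left(-8 + 5 Z\right) = 6 Z \left(-8 + 5 Z\right)$)
$P{\left(S{\left(3 \right)} \right)} \left(o{\left(-2,4 \right)} - 474\right) = 6 \cdot 3 \left(-8 + 5 \cdot 3\right) \left(\left(1 + \frac{1}{6} \cdot 4\right) - 474\right) = 6 \cdot 3 \left(-8 + 15\right) \left(\left(1 + \frac{2}{3}\right) - 474\right) = 6 \cdot 3 \cdot 7 \left(\frac{5}{3} - 474\right) = 126 \left(- \frac{1417}{3}\right) = -59514$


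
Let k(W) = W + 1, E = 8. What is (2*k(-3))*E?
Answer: -32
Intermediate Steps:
k(W) = 1 + W
(2*k(-3))*E = (2*(1 - 3))*8 = (2*(-2))*8 = -4*8 = -32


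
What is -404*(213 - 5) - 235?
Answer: -84267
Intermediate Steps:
-404*(213 - 5) - 235 = -404*208 - 235 = -84032 - 235 = -84267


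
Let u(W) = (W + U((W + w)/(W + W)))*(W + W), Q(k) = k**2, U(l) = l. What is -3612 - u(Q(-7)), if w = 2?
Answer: -8465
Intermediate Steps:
u(W) = 2*W*(W + (2 + W)/(2*W)) (u(W) = (W + (W + 2)/(W + W))*(W + W) = (W + (2 + W)/((2*W)))*(2*W) = (W + (2 + W)*(1/(2*W)))*(2*W) = (W + (2 + W)/(2*W))*(2*W) = 2*W*(W + (2 + W)/(2*W)))
-3612 - u(Q(-7)) = -3612 - (2 + (-7)**2 + 2*((-7)**2)**2) = -3612 - (2 + 49 + 2*49**2) = -3612 - (2 + 49 + 2*2401) = -3612 - (2 + 49 + 4802) = -3612 - 1*4853 = -3612 - 4853 = -8465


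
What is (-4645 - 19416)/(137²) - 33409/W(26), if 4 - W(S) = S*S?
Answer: 610884529/12612768 ≈ 48.434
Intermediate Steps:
W(S) = 4 - S² (W(S) = 4 - S*S = 4 - S²)
(-4645 - 19416)/(137²) - 33409/W(26) = (-4645 - 19416)/(137²) - 33409/(4 - 1*26²) = -24061/18769 - 33409/(4 - 1*676) = -24061*1/18769 - 33409/(4 - 676) = -24061/18769 - 33409/(-672) = -24061/18769 - 33409*(-1/672) = -24061/18769 + 33409/672 = 610884529/12612768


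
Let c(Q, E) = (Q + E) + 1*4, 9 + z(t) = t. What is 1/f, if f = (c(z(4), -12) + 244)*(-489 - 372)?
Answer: -1/198891 ≈ -5.0279e-6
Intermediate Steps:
z(t) = -9 + t
c(Q, E) = 4 + E + Q (c(Q, E) = (E + Q) + 4 = 4 + E + Q)
f = -198891 (f = ((4 - 12 + (-9 + 4)) + 244)*(-489 - 372) = ((4 - 12 - 5) + 244)*(-861) = (-13 + 244)*(-861) = 231*(-861) = -198891)
1/f = 1/(-198891) = -1/198891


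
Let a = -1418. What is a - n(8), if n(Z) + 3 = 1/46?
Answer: -65091/46 ≈ -1415.0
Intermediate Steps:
n(Z) = -137/46 (n(Z) = -3 + 1/46 = -137/46)
a - n(8) = -1418 - 1*(-137/46) = -1418 + 137/46 = -65091/46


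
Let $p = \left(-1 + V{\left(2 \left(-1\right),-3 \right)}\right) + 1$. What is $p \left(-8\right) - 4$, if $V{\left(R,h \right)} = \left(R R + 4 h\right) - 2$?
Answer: $76$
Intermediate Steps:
$V{\left(R,h \right)} = -2 + R^{2} + 4 h$ ($V{\left(R,h \right)} = \left(R^{2} + 4 h\right) - 2 = -2 + R^{2} + 4 h$)
$p = -10$ ($p = \left(-1 + \left(-2 + \left(2 \left(-1\right)\right)^{2} + 4 \left(-3\right)\right)\right) + 1 = \left(-1 - \left(14 - 4\right)\right) + 1 = \left(-1 - 10\right) + 1 = -11 + 1 = -10$)
$p \left(-8\right) - 4 = \left(-10\right) \left(-8\right) - 4 = 80 - 4 = 76$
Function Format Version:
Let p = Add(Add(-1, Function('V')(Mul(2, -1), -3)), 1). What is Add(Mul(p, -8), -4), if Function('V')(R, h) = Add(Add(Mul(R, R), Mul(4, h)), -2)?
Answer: 76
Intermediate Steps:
Function('V')(R, h) = Add(-2, Pow(R, 2), Mul(4, h)) (Function('V')(R, h) = Add(Add(Pow(R, 2), Mul(4, h)), -2) = Add(-2, Pow(R, 2), Mul(4, h)))
p = -10 (p = Add(Add(-1, Add(-2, Pow(Mul(2, -1), 2), Mul(4, -3))), 1) = Add(Add(-1, Add(-2, Pow(-2, 2), -12)), 1) = Add(Add(-1, Add(-2, 4, -12)), 1) = Add(Add(-1, -10), 1) = Add(-11, 1) = -10)
Add(Mul(p, -8), -4) = Add(Mul(-10, -8), -4) = Add(80, -4) = 76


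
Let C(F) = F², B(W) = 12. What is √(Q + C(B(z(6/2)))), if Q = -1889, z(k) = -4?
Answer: I*√1745 ≈ 41.773*I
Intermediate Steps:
√(Q + C(B(z(6/2)))) = √(-1889 + 12²) = √(-1889 + 144) = √(-1745) = I*√1745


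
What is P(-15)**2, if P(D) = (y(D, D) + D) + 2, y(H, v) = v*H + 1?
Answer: 45369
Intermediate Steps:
y(H, v) = 1 + H*v (y(H, v) = H*v + 1 = 1 + H*v)
P(D) = 3 + D + D**2 (P(D) = ((1 + D*D) + D) + 2 = ((1 + D**2) + D) + 2 = (1 + D + D**2) + 2 = 3 + D + D**2)
P(-15)**2 = (3 - 15 + (-15)**2)**2 = (3 - 15 + 225)**2 = 213**2 = 45369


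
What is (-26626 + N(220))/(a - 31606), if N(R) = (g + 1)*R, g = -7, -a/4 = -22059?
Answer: -13973/28315 ≈ -0.49348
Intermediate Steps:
a = 88236 (a = -4*(-22059) = 88236)
N(R) = -6*R (N(R) = (-7 + 1)*R = -6*R)
(-26626 + N(220))/(a - 31606) = (-26626 - 6*220)/(88236 - 31606) = (-26626 - 1320)/56630 = -27946*1/56630 = -13973/28315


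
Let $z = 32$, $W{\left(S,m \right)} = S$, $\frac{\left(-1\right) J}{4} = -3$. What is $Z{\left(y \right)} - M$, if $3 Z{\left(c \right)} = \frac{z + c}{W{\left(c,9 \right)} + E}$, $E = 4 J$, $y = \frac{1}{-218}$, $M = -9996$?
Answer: $\frac{104590473}{10463} \approx 9996.2$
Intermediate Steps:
$J = 12$ ($J = \left(-4\right) \left(-3\right) = 12$)
$y = - \frac{1}{218} \approx -0.0045872$
$E = 48$ ($E = 4 \cdot 12 = 48$)
$Z{\left(c \right)} = \frac{32 + c}{3 \left(48 + c\right)}$ ($Z{\left(c \right)} = \frac{\left(32 + c\right) \frac{1}{c + 48}}{3} = \frac{\left(32 + c\right) \frac{1}{48 + c}}{3} = \frac{\frac{1}{48 + c} \left(32 + c\right)}{3} = \frac{32 + c}{3 \left(48 + c\right)}$)
$Z{\left(y \right)} - M = \frac{32 - \frac{1}{218}}{3 \left(48 - \frac{1}{218}\right)} - -9996 = \frac{1}{3} \frac{1}{\frac{10463}{218}} \cdot \frac{6975}{218} + 9996 = \frac{1}{3} \cdot \frac{218}{10463} \cdot \frac{6975}{218} + 9996 = \frac{2325}{10463} + 9996 = \frac{104590473}{10463}$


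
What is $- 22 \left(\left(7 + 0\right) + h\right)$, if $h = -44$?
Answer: $814$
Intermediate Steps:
$- 22 \left(\left(7 + 0\right) + h\right) = - 22 \left(\left(7 + 0\right) - 44\right) = - 22 \left(7 - 44\right) = \left(-22\right) \left(-37\right) = 814$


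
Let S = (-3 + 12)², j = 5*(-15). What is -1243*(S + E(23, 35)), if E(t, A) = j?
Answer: -7458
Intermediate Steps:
j = -75
S = 81 (S = 9² = 81)
E(t, A) = -75
-1243*(S + E(23, 35)) = -1243*(81 - 75) = -1243*6 = -7458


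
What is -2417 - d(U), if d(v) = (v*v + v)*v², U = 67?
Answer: -20454301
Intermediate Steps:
d(v) = v²*(v + v²) (d(v) = (v² + v)*v² = (v + v²)*v² = v²*(v + v²))
-2417 - d(U) = -2417 - 67³*(1 + 67) = -2417 - 300763*68 = -2417 - 1*20451884 = -2417 - 20451884 = -20454301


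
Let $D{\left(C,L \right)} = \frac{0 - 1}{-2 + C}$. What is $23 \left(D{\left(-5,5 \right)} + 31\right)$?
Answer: $\frac{5014}{7} \approx 716.29$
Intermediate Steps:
$D{\left(C,L \right)} = - \frac{1}{-2 + C}$
$23 \left(D{\left(-5,5 \right)} + 31\right) = 23 \left(- \frac{1}{-2 - 5} + 31\right) = 23 \left(- \frac{1}{-7} + 31\right) = 23 \left(\left(-1\right) \left(- \frac{1}{7}\right) + 31\right) = 23 \left(\frac{1}{7} + 31\right) = 23 \cdot \frac{218}{7} = \frac{5014}{7}$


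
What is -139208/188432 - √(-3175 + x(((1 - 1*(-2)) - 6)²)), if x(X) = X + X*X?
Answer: -17401/23554 - I*√3085 ≈ -0.73877 - 55.543*I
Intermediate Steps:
x(X) = X + X²
-139208/188432 - √(-3175 + x(((1 - 1*(-2)) - 6)²)) = -139208/188432 - √(-3175 + ((1 - 1*(-2)) - 6)²*(1 + ((1 - 1*(-2)) - 6)²)) = -139208*1/188432 - √(-3175 + ((1 + 2) - 6)²*(1 + ((1 + 2) - 6)²)) = -17401/23554 - √(-3175 + (3 - 6)²*(1 + (3 - 6)²)) = -17401/23554 - √(-3175 + (-3)²*(1 + (-3)²)) = -17401/23554 - √(-3175 + 9*(1 + 9)) = -17401/23554 - √(-3175 + 9*10) = -17401/23554 - √(-3175 + 90) = -17401/23554 - √(-3085) = -17401/23554 - I*√3085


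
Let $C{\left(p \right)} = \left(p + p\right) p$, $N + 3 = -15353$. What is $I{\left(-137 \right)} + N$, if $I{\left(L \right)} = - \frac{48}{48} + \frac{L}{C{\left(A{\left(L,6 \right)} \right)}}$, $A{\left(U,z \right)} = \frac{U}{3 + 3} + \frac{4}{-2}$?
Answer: $- \frac{340943223}{22201} \approx -15357.0$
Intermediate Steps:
$N = -15356$ ($N = -3 - 15353 = -15356$)
$A{\left(U,z \right)} = -2 + \frac{U}{6}$ ($A{\left(U,z \right)} = \frac{U}{6} + 4 \left(- \frac{1}{2}\right) = U \frac{1}{6} - 2 = \frac{U}{6} - 2 = -2 + \frac{U}{6}$)
$C{\left(p \right)} = 2 p^{2}$ ($C{\left(p \right)} = 2 p p = 2 p^{2}$)
$I{\left(L \right)} = -1 + \frac{L}{2 \left(-2 + \frac{L}{6}\right)^{2}}$ ($I{\left(L \right)} = - \frac{48}{48} + \frac{L}{2 \left(-2 + \frac{L}{6}\right)^{2}} = \left(-48\right) \frac{1}{48} + L \frac{1}{2 \left(-2 + \frac{L}{6}\right)^{2}} = -1 + \frac{L}{2 \left(-2 + \frac{L}{6}\right)^{2}}$)
$I{\left(-137 \right)} + N = \left(-1 + 18 \left(-137\right) \frac{1}{\left(-12 - 137\right)^{2}}\right) - 15356 = \left(-1 + 18 \left(-137\right) \frac{1}{22201}\right) - 15356 = \left(-1 - \frac{2466}{22201}\right) - 15356 = - \frac{24667}{22201} - 15356 = - \frac{340943223}{22201}$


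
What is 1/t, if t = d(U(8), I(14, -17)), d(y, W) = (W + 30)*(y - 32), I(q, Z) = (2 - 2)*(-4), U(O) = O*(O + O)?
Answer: 1/2880 ≈ 0.00034722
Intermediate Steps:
U(O) = 2*O² (U(O) = O*(2*O) = 2*O²)
I(q, Z) = 0 (I(q, Z) = 0*(-4) = 0)
d(y, W) = (-32 + y)*(30 + W) (d(y, W) = (30 + W)*(-32 + y) = (-32 + y)*(30 + W))
t = 2880 (t = -960 - 32*0 + 30*(2*8²) + 0*(2*8²) = -960 + 0 + 30*(2*64) + 0*(2*64) = -960 + 0 + 30*128 + 0*128 = -960 + 0 + 3840 + 0 = 2880)
1/t = 1/2880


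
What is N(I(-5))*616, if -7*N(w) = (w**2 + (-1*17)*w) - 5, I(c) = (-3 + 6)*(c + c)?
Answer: -123640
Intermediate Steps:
I(c) = 6*c (I(c) = 3*(2*c) = 6*c)
N(w) = 5/7 - w**2/7 + 17*w/7 (N(w) = -((w**2 + (-1*17)*w) - 5)/7 = -((w**2 - 17*w) - 5)/7 = -(-5 + w**2 - 17*w)/7 = 5/7 - w**2/7 + 17*w/7)
N(I(-5))*616 = (5/7 - (6*(-5))**2/7 + 17*(6*(-5))/7)*616 = (5/7 - 1/7*(-30)**2 + (17/7)*(-30))*616 = (5/7 - 1/7*900 - 510/7)*616 = (5/7 - 900/7 - 510/7)*616 = -1405/7*616 = -123640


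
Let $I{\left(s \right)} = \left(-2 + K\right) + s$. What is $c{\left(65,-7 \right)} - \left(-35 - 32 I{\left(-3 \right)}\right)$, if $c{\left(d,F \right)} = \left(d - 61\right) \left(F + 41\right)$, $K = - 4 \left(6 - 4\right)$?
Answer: $-245$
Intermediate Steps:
$K = -8$ ($K = \left(-4\right) 2 = -8$)
$c{\left(d,F \right)} = \left(-61 + d\right) \left(41 + F\right)$
$I{\left(s \right)} = -10 + s$ ($I{\left(s \right)} = \left(-2 - 8\right) + s = -10 + s$)
$c{\left(65,-7 \right)} - \left(-35 - 32 I{\left(-3 \right)}\right) = \left(-2501 - -427 + 41 \cdot 65 - 455\right) - \left(-35 - 32 \left(-10 - 3\right)\right) = \left(-2501 + 427 + 2665 - 455\right) - \left(-35 - -416\right) = 136 - \left(-35 + 416\right) = 136 - 381 = -245$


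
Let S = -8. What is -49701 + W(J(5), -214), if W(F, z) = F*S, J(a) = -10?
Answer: -49621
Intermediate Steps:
W(F, z) = -8*F (W(F, z) = F*(-8) = -8*F)
-49701 + W(J(5), -214) = -49701 - 8*(-10) = -49701 + 80 = -49621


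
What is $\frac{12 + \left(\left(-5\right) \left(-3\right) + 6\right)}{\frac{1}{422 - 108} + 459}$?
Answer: $\frac{10362}{144127} \approx 0.071895$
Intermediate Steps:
$\frac{12 + \left(\left(-5\right) \left(-3\right) + 6\right)}{\frac{1}{422 - 108} + 459} = \frac{12 + \left(15 + 6\right)}{\frac{1}{314} + 459} = \frac{12 + 21}{\frac{1}{314} + 459} = \frac{33}{\frac{144127}{314}} = 33 \cdot \frac{314}{144127} = \frac{10362}{144127}$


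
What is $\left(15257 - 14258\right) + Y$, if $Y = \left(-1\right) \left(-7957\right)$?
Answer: $8956$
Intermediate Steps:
$Y = 7957$
$\left(15257 - 14258\right) + Y = \left(15257 - 14258\right) + 7957 = 999 + 7957 = 8956$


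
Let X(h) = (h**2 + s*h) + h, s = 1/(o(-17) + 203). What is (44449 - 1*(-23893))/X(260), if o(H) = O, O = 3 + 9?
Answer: 1469353/1459016 ≈ 1.0071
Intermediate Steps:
O = 12
o(H) = 12
s = 1/215 (s = 1/(12 + 203) = 1/215 ≈ 0.0046512)
X(h) = h**2 + 216*h/215 (X(h) = (h**2 + h/215) + h = h**2 + 216*h/215)
(44449 - 1*(-23893))/X(260) = (44449 - 1*(-23893))/(((1/215)*260*(216 + 215*260))) = (44449 + 23893)/(((1/215)*260*(216 + 55900))) = 68342/(((1/215)*260*56116)) = 68342/(2918032/43) = 68342*(43/2918032) = 1469353/1459016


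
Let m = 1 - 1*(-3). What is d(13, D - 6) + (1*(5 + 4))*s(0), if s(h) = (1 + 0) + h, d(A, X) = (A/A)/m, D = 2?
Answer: 37/4 ≈ 9.2500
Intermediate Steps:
m = 4 (m = 1 + 3 = 4)
d(A, X) = ¼ (d(A, X) = (A/A)/4 = 1*(¼) = ¼)
s(h) = 1 + h
d(13, D - 6) + (1*(5 + 4))*s(0) = ¼ + (1*(5 + 4))*(1 + 0) = ¼ + (1*9)*1 = ¼ + 9*1 = ¼ + 9 = 37/4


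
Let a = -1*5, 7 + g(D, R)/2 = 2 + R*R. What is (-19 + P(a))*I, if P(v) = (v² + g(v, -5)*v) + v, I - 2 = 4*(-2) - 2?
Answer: 1592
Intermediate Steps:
g(D, R) = -10 + 2*R² (g(D, R) = -14 + 2*(2 + R*R) = -14 + 2*(2 + R²) = -14 + (4 + 2*R²) = -10 + 2*R²)
I = -8 (I = 2 + (4*(-2) - 2) = 2 + (-8 - 2) = 2 - 10 = -8)
a = -5
P(v) = v² + 41*v (P(v) = (v² + (-10 + 2*(-5)²)*v) + v = (v² + (-10 + 2*25)*v) + v = (v² + (-10 + 50)*v) + v = (v² + 40*v) + v = v² + 41*v)
(-19 + P(a))*I = (-19 - 5*(41 - 5))*(-8) = (-19 - 5*36)*(-8) = (-19 - 180)*(-8) = -199*(-8) = 1592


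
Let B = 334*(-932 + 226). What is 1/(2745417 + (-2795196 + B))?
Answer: -1/285583 ≈ -3.5016e-6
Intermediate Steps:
B = -235804 (B = 334*(-706) = -235804)
1/(2745417 + (-2795196 + B)) = 1/(2745417 + (-2795196 - 235804)) = 1/(2745417 - 3031000) = 1/(-285583) = -1/285583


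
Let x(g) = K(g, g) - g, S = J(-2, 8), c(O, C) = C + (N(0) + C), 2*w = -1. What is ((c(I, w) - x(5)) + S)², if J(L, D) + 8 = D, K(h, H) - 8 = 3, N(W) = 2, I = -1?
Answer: 25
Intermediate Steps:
w = -½ (w = (½)*(-1) = -½ ≈ -0.50000)
K(h, H) = 11 (K(h, H) = 8 + 3 = 11)
J(L, D) = -8 + D
c(O, C) = 2 + 2*C (c(O, C) = C + (2 + C) = 2 + 2*C)
S = 0 (S = -8 + 8 = 0)
x(g) = 11 - g
((c(I, w) - x(5)) + S)² = (((2 + 2*(-½)) - (11 - 1*5)) + 0)² = (((2 - 1) - (11 - 5)) + 0)² = ((1 - 1*6) + 0)² = ((1 - 6) + 0)² = (-5 + 0)² = (-5)² = 25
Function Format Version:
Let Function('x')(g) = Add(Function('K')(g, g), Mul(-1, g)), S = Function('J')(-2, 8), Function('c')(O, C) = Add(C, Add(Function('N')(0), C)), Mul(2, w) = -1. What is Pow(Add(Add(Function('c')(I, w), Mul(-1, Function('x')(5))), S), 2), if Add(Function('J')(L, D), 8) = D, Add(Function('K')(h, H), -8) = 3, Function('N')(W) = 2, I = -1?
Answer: 25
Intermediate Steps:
w = Rational(-1, 2) (w = Mul(Rational(1, 2), -1) = Rational(-1, 2) ≈ -0.50000)
Function('K')(h, H) = 11 (Function('K')(h, H) = Add(8, 3) = 11)
Function('J')(L, D) = Add(-8, D)
Function('c')(O, C) = Add(2, Mul(2, C)) (Function('c')(O, C) = Add(C, Add(2, C)) = Add(2, Mul(2, C)))
S = 0 (S = Add(-8, 8) = 0)
Function('x')(g) = Add(11, Mul(-1, g))
Pow(Add(Add(Function('c')(I, w), Mul(-1, Function('x')(5))), S), 2) = Pow(Add(Add(Add(2, Mul(2, Rational(-1, 2))), Mul(-1, Add(11, Mul(-1, 5)))), 0), 2) = Pow(Add(Add(Add(2, -1), Mul(-1, Add(11, -5))), 0), 2) = Pow(Add(Add(1, Mul(-1, 6)), 0), 2) = Pow(Add(Add(1, -6), 0), 2) = Pow(Add(-5, 0), 2) = Pow(-5, 2) = 25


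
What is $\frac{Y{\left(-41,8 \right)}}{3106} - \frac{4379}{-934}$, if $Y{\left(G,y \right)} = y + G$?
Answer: $\frac{3392588}{725251} \approx 4.6778$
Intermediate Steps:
$Y{\left(G,y \right)} = G + y$
$\frac{Y{\left(-41,8 \right)}}{3106} - \frac{4379}{-934} = \frac{-41 + 8}{3106} - \frac{4379}{-934} = \left(-33\right) \frac{1}{3106} - - \frac{4379}{934} = - \frac{33}{3106} + \frac{4379}{934} = \frac{3392588}{725251}$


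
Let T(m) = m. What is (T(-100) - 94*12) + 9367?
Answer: 8139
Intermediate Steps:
(T(-100) - 94*12) + 9367 = (-100 - 94*12) + 9367 = (-100 - 1128) + 9367 = -1228 + 9367 = 8139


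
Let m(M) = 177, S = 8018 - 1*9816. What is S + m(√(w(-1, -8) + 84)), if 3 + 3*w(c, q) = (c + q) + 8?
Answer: -1621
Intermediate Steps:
w(c, q) = 5/3 + c/3 + q/3 (w(c, q) = -1 + ((c + q) + 8)/3 = -1 + (8 + c + q)/3 = -1 + (8/3 + c/3 + q/3) = 5/3 + c/3 + q/3)
S = -1798 (S = 8018 - 9816 = -1798)
S + m(√(w(-1, -8) + 84)) = -1798 + 177 = -1621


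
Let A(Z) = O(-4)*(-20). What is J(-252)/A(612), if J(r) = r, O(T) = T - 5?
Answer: -7/5 ≈ -1.4000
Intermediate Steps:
O(T) = -5 + T
A(Z) = 180 (A(Z) = (-5 - 4)*(-20) = -9*(-20) = 180)
J(-252)/A(612) = -252/180 = -252*1/180 = -7/5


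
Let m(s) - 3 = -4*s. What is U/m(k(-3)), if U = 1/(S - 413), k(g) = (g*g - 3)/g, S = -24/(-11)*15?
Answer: -1/4183 ≈ -0.00023906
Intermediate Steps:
S = 360/11 (S = -24*(-1/11)*15 = (24/11)*15 = 360/11 ≈ 32.727)
k(g) = (-3 + g²)/g (k(g) = (g² - 3)/g = (-3 + g²)/g)
U = -11/4183 (U = 1/(360/11 - 413) = 1/(-4183/11) = -11/4183 ≈ -0.0026297)
m(s) = 3 - 4*s
U/m(k(-3)) = -11/(4183*(3 - 4*(-3 - 3/(-3)))) = -11/(4183*(3 - 4*(-3 - 3*(-⅓)))) = -11/(4183*(3 - 4*(-3 + 1))) = -11/(4183*(3 - 4*(-2))) = -11/(4183*(3 + 8)) = -11/4183/11 = -11/4183*1/11 = -1/4183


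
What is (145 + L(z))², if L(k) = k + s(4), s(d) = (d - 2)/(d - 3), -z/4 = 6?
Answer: 15129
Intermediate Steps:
z = -24 (z = -4*6 = -24)
s(d) = (-2 + d)/(-3 + d)
L(k) = 2 + k (L(k) = k + (-2 + 4)/(-3 + 4) = k + 2/1 = k + 1*2 = k + 2 = 2 + k)
(145 + L(z))² = (145 + (2 - 24))² = (145 - 22)² = 123² = 15129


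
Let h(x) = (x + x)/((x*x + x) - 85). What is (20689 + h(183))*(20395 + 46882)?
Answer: 46749563464093/33587 ≈ 1.3919e+9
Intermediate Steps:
h(x) = 2*x/(-85 + x + x²) (h(x) = (2*x)/((x² + x) - 85) = (2*x)/((x + x²) - 85) = (2*x)/(-85 + x + x²) = 2*x/(-85 + x + x²))
(20689 + h(183))*(20395 + 46882) = (20689 + 2*183/(-85 + 183 + 183²))*(20395 + 46882) = (20689 + 2*183/(-85 + 183 + 33489))*67277 = (20689 + 2*183/33587)*67277 = (20689 + 2*183*(1/33587))*67277 = (20689 + 366/33587)*67277 = (694881809/33587)*67277 = 46749563464093/33587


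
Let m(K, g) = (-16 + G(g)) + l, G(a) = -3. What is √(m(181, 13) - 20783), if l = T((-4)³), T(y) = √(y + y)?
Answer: √(-20802 + 8*I*√2) ≈ 0.0392 + 144.23*I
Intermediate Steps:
T(y) = √2*√y (T(y) = √(2*y) = √2*√y)
l = 8*I*√2 (l = √2*√((-4)³) = √2*√(-64) = √2*(8*I) = 8*I*√2 ≈ 11.314*I)
m(K, g) = -19 + 8*I*√2 (m(K, g) = (-16 - 3) + 8*I*√2 = -19 + 8*I*√2)
√(m(181, 13) - 20783) = √((-19 + 8*I*√2) - 20783) = √(-20802 + 8*I*√2)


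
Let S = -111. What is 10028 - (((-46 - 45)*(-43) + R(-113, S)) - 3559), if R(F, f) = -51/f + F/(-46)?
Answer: 16460185/1702 ≈ 9671.1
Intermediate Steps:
R(F, f) = -51/f - F/46 (R(F, f) = -51/f + F*(-1/46) = -51/f - F/46)
10028 - (((-46 - 45)*(-43) + R(-113, S)) - 3559) = 10028 - (((-46 - 45)*(-43) + (-51/(-111) - 1/46*(-113))) - 3559) = 10028 - ((-91*(-43) + (-51*(-1/111) + 113/46)) - 3559) = 10028 - ((3913 + (17/37 + 113/46)) - 3559) = 10028 - ((3913 + 4963/1702) - 3559) = 10028 - (6664889/1702 - 3559) = 10028 - 1*607471/1702 = 10028 - 607471/1702 = 16460185/1702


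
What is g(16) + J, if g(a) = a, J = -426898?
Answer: -426882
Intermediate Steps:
g(16) + J = 16 - 426898 = -426882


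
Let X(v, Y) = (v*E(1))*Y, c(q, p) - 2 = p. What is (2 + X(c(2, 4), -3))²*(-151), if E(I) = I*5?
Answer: -1169344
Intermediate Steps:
E(I) = 5*I
c(q, p) = 2 + p
X(v, Y) = 5*Y*v (X(v, Y) = (v*(5*1))*Y = (v*5)*Y = (5*v)*Y = 5*Y*v)
(2 + X(c(2, 4), -3))²*(-151) = (2 + 5*(-3)*(2 + 4))²*(-151) = (2 + 5*(-3)*6)²*(-151) = (2 - 90)²*(-151) = (-88)²*(-151) = 7744*(-151) = -1169344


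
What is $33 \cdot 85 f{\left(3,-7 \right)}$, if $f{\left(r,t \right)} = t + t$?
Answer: $-39270$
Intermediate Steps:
$f{\left(r,t \right)} = 2 t$
$33 \cdot 85 f{\left(3,-7 \right)} = 33 \cdot 85 \cdot 2 \left(-7\right) = 2805 \left(-14\right) = -39270$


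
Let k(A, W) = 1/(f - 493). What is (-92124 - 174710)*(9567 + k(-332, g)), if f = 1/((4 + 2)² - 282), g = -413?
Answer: -309601072041798/121279 ≈ -2.5528e+9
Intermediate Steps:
f = -1/246 (f = 1/(6² - 282) = 1/(36 - 282) = 1/(-246) = -1/246 ≈ -0.0040650)
k(A, W) = -246/121279 (k(A, W) = 1/(-1/246 - 493) = 1/(-121279/246) = -246/121279)
(-92124 - 174710)*(9567 + k(-332, g)) = (-92124 - 174710)*(9567 - 246/121279) = -266834*1160275947/121279 = -309601072041798/121279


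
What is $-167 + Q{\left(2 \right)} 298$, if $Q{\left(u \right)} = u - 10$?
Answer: $-2551$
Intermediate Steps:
$Q{\left(u \right)} = -10 + u$ ($Q{\left(u \right)} = u - 10 = -10 + u$)
$-167 + Q{\left(2 \right)} 298 = -167 + \left(-10 + 2\right) 298 = -167 - 2384 = -2551$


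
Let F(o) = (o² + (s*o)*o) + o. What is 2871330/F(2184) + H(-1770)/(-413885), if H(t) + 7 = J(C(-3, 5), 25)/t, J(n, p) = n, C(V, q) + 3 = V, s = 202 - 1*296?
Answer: -8325298669967/1289550906244900 ≈ -0.0064560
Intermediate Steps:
s = -94 (s = 202 - 296 = -94)
C(V, q) = -3 + V
F(o) = o - 93*o² (F(o) = (o² + (-94*o)*o) + o = (o² - 94*o²) + o = -93*o² + o = o - 93*o²)
H(t) = -7 - 6/t (H(t) = -7 + (-3 - 3)/t = -7 - 6/t)
2871330/F(2184) + H(-1770)/(-413885) = 2871330/((2184*(1 - 93*2184))) + (-7 - 6/(-1770))/(-413885) = 2871330/((2184*(1 - 203112))) + (-7 - 6*(-1/1770))*(-1/413885) = 2871330/((2184*(-203111))) + (-7 + 1/295)*(-1/413885) = 2871330/(-443594424) - 2064/295*(-1/413885) = 2871330*(-1/443594424) + 2064/122096075 = -68365/10561772 + 2064/122096075 = -8325298669967/1289550906244900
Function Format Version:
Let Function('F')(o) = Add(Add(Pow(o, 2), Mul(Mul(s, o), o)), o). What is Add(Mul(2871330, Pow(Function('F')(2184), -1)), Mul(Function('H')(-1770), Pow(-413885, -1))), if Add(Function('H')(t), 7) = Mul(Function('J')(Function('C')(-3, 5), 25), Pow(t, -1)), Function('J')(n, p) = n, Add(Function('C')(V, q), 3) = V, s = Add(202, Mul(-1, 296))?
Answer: Rational(-8325298669967, 1289550906244900) ≈ -0.0064560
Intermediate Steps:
s = -94 (s = Add(202, -296) = -94)
Function('C')(V, q) = Add(-3, V)
Function('F')(o) = Add(o, Mul(-93, Pow(o, 2))) (Function('F')(o) = Add(Add(Pow(o, 2), Mul(Mul(-94, o), o)), o) = Add(Add(Pow(o, 2), Mul(-94, Pow(o, 2))), o) = Add(Mul(-93, Pow(o, 2)), o) = Add(o, Mul(-93, Pow(o, 2))))
Function('H')(t) = Add(-7, Mul(-6, Pow(t, -1))) (Function('H')(t) = Add(-7, Mul(Add(-3, -3), Pow(t, -1))) = Add(-7, Mul(-6, Pow(t, -1))))
Add(Mul(2871330, Pow(Function('F')(2184), -1)), Mul(Function('H')(-1770), Pow(-413885, -1))) = Add(Mul(2871330, Pow(Mul(2184, Add(1, Mul(-93, 2184))), -1)), Mul(Add(-7, Mul(-6, Pow(-1770, -1))), Pow(-413885, -1))) = Add(Mul(2871330, Pow(Mul(2184, Add(1, -203112)), -1)), Mul(Add(-7, Mul(-6, Rational(-1, 1770))), Rational(-1, 413885))) = Add(Mul(2871330, Pow(Mul(2184, -203111), -1)), Mul(Add(-7, Rational(1, 295)), Rational(-1, 413885))) = Add(Mul(2871330, Pow(-443594424, -1)), Mul(Rational(-2064, 295), Rational(-1, 413885))) = Add(Mul(2871330, Rational(-1, 443594424)), Rational(2064, 122096075)) = Add(Rational(-68365, 10561772), Rational(2064, 122096075)) = Rational(-8325298669967, 1289550906244900)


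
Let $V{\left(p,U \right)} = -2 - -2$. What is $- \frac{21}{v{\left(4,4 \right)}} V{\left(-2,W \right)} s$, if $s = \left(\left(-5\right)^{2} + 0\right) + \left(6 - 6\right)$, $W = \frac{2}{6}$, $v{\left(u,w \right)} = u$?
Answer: $0$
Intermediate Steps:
$W = \frac{1}{3}$ ($W = 2 \cdot \frac{1}{6} = \frac{1}{3} \approx 0.33333$)
$V{\left(p,U \right)} = 0$ ($V{\left(p,U \right)} = -2 + 2 = 0$)
$s = 25$ ($s = \left(25 + 0\right) + \left(6 - 6\right) = 25 + 0 = 25$)
$- \frac{21}{v{\left(4,4 \right)}} V{\left(-2,W \right)} s = - \frac{21}{4} \cdot 0 \cdot 25 = \left(-21\right) \frac{1}{4} \cdot 0 \cdot 25 = \left(- \frac{21}{4}\right) 0 \cdot 25 = 0 \cdot 25 = 0$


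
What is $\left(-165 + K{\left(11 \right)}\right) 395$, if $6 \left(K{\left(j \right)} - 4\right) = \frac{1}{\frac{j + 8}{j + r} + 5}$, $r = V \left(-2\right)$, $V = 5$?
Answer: $- \frac{9157285}{144} \approx -63592.0$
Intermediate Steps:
$r = -10$ ($r = 5 \left(-2\right) = -10$)
$K{\left(j \right)} = 4 + \frac{1}{6 \left(5 + \frac{8 + j}{-10 + j}\right)}$ ($K{\left(j \right)} = 4 + \frac{1}{6 \left(\frac{j + 8}{j - 10} + 5\right)} = 4 + \frac{1}{6 \left(\frac{8 + j}{-10 + j} + 5\right)} = 4 + \frac{1}{6 \left(5 + \frac{8 + j}{-10 + j}\right)}$)
$\left(-165 + K{\left(11 \right)}\right) 395 = \left(-165 + \frac{-1018 + 145 \cdot 11}{36 \left(-7 + 11\right)}\right) 395 = \left(-165 + \frac{-1018 + 1595}{36 \cdot 4}\right) 395 = \left(-165 + \frac{1}{36} \cdot \frac{1}{4} \cdot 577\right) 395 = \left(-165 + \frac{577}{144}\right) 395 = \left(- \frac{23183}{144}\right) 395 = - \frac{9157285}{144}$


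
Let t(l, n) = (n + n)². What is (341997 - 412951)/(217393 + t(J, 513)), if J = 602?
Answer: -70954/1270069 ≈ -0.055866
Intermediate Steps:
t(l, n) = 4*n² (t(l, n) = (2*n)² = 4*n²)
(341997 - 412951)/(217393 + t(J, 513)) = (341997 - 412951)/(217393 + 4*513²) = -70954/(217393 + 4*263169) = -70954/(217393 + 1052676) = -70954/1270069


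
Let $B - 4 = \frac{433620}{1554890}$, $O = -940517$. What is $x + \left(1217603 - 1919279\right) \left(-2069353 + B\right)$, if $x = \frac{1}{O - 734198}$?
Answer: $\frac{378103664015826902644171}{260399760635} \approx 1.452 \cdot 10^{12}$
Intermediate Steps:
$B = \frac{665318}{155489}$ ($B = 4 + \frac{433620}{1554890} = 4 + 433620 \cdot \frac{1}{1554890} = 4 + \frac{43362}{155489} = \frac{665318}{155489} \approx 4.2789$)
$x = - \frac{1}{1674715}$ ($x = \frac{1}{-940517 - 734198} = \frac{1}{-1674715} = - \frac{1}{1674715} \approx -5.9712 \cdot 10^{-7}$)
$x + \left(1217603 - 1919279\right) \left(-2069353 + B\right) = - \frac{1}{1674715} + \left(1217603 - 1919279\right) \left(-2069353 + \frac{665318}{155489}\right) = - \frac{1}{1674715} - - \frac{225771945683789124}{155489} = - \frac{1}{1674715} + \frac{225771945683789124}{155489} = \frac{378103664015826902644171}{260399760635}$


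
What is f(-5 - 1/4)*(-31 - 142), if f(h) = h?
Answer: 3633/4 ≈ 908.25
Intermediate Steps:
f(-5 - 1/4)*(-31 - 142) = (-5 - 1/4)*(-31 - 142) = (-5 - 1*1/4)*(-173) = (-5 - 1/4)*(-173) = -21/4*(-173) = 3633/4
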